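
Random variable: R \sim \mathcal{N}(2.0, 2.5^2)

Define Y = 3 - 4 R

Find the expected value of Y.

For Y = -4R + 3:
E[Y] = -4 * E[R] + 3
E[R] = 2.0 = 2
E[Y] = -4 * 2 + 3 = -5

-5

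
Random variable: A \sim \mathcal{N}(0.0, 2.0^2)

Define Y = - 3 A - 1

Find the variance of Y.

For Y = aA + b: Var(Y) = a² * Var(A)
Var(A) = 2.0^2 = 4
Var(Y) = (-3)² * 4 = 9 * 4 = 36

36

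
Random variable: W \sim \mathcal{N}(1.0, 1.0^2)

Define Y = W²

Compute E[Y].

Using E[X²] = Var(X) + (E[X])²:
E[W] = 1
Var(W) = 1.0^2 = 1
E[W²] = 1 + 1² = 1 + 1 = 2

2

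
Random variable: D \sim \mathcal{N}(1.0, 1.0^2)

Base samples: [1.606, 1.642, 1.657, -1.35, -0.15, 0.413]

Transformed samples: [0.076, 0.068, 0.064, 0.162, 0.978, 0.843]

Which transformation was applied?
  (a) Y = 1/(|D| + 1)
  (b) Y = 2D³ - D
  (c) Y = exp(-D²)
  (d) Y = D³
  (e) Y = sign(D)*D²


Checking option (c) Y = exp(-D²):
  D = 1.606 -> Y = 0.076 ✓
  D = 1.642 -> Y = 0.068 ✓
  D = 1.657 -> Y = 0.064 ✓
All samples match this transformation.

(c) exp(-D²)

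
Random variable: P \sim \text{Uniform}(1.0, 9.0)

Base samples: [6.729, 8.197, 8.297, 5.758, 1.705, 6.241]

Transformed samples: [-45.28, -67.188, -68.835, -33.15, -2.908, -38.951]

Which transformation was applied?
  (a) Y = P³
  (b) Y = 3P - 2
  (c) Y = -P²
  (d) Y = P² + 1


Checking option (c) Y = -P²:
  P = 6.729 -> Y = -45.28 ✓
  P = 8.197 -> Y = -67.188 ✓
  P = 8.297 -> Y = -68.835 ✓
All samples match this transformation.

(c) -P²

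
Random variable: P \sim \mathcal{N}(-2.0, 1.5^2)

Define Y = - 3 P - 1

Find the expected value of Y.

For Y = -3P - 1:
E[Y] = -3 * E[P] - 1
E[P] = -2.0 = -2
E[Y] = -3 * (-2) - 1 = 5

5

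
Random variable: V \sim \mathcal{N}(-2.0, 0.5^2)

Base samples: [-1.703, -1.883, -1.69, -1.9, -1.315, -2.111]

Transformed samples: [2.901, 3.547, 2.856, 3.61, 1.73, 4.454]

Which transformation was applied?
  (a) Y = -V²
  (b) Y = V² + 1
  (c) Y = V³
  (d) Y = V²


Checking option (d) Y = V²:
  V = -1.703 -> Y = 2.901 ✓
  V = -1.883 -> Y = 3.547 ✓
  V = -1.69 -> Y = 2.856 ✓
All samples match this transformation.

(d) V²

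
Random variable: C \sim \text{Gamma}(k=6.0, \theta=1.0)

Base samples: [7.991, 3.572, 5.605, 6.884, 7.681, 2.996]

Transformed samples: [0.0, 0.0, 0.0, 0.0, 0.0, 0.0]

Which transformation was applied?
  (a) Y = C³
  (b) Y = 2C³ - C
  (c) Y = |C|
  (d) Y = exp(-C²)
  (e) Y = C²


Checking option (d) Y = exp(-C²):
  C = 7.991 -> Y = 0.0 ✓
  C = 3.572 -> Y = 0.0 ✓
  C = 5.605 -> Y = 0.0 ✓
All samples match this transformation.

(d) exp(-C²)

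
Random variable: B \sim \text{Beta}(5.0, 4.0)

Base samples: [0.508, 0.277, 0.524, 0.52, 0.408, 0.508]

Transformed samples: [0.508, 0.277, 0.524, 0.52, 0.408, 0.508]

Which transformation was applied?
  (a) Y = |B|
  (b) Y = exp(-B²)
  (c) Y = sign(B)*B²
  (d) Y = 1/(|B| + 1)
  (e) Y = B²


Checking option (a) Y = |B|:
  B = 0.508 -> Y = 0.508 ✓
  B = 0.277 -> Y = 0.277 ✓
  B = 0.524 -> Y = 0.524 ✓
All samples match this transformation.

(a) |B|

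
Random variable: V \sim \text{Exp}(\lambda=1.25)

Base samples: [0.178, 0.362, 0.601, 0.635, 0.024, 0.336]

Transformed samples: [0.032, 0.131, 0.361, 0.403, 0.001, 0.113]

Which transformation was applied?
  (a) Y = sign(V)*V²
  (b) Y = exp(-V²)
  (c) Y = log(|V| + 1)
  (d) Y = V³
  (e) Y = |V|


Checking option (a) Y = sign(V)*V²:
  V = 0.178 -> Y = 0.032 ✓
  V = 0.362 -> Y = 0.131 ✓
  V = 0.601 -> Y = 0.361 ✓
All samples match this transformation.

(a) sign(V)*V²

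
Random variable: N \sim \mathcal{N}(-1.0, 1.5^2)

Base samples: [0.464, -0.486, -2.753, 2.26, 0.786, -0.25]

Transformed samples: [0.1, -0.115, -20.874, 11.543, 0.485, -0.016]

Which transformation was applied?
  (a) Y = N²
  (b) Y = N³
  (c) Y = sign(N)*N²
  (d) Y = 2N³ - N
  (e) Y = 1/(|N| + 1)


Checking option (b) Y = N³:
  N = 0.464 -> Y = 0.1 ✓
  N = -0.486 -> Y = -0.115 ✓
  N = -2.753 -> Y = -20.874 ✓
All samples match this transformation.

(b) N³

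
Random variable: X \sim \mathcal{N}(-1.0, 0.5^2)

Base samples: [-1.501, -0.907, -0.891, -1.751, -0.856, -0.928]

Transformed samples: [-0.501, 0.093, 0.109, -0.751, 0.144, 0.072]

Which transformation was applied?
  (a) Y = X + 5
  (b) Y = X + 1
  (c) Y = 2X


Checking option (b) Y = X + 1:
  X = -1.501 -> Y = -0.501 ✓
  X = -0.907 -> Y = 0.093 ✓
  X = -0.891 -> Y = 0.109 ✓
All samples match this transformation.

(b) X + 1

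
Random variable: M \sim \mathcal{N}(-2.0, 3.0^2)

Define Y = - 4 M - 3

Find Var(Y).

For Y = aM + b: Var(Y) = a² * Var(M)
Var(M) = 3.0^2 = 9
Var(Y) = (-4)² * 9 = 16 * 9 = 144

144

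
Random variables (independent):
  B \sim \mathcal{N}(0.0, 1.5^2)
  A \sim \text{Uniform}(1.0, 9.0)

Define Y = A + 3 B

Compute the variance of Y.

For independent RVs: Var(aX + bY) = a²Var(X) + b²Var(Y)
Var(B) = 2.25
Var(A) = 5.3333333
Var(Y) = 3²*2.25 + 1²*5.3333333
= 9*2.25 + 1*5.3333333 = 25.583333

25.583333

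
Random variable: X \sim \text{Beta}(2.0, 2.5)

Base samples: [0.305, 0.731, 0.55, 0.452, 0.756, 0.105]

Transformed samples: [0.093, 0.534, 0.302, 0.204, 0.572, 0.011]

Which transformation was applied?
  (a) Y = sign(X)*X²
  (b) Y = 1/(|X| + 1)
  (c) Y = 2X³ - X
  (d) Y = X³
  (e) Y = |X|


Checking option (a) Y = sign(X)*X²:
  X = 0.305 -> Y = 0.093 ✓
  X = 0.731 -> Y = 0.534 ✓
  X = 0.55 -> Y = 0.302 ✓
All samples match this transformation.

(a) sign(X)*X²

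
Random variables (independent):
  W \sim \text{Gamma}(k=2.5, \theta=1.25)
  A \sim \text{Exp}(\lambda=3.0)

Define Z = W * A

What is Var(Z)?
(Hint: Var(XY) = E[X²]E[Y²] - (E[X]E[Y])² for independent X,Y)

Var(XY) = E[X²]E[Y²] - (E[X]E[Y])²
E[W] = 3.125, Var(W) = 3.90625
E[A] = 0.33333333, Var(A) = 0.11111111
E[W²] = 3.90625 + 3.125² = 13.671875
E[A²] = 0.11111111 + 0.33333333² = 0.22222222
Var(Z) = 13.671875*0.22222222 - (3.125*0.33333333)²
= 3.0381944 - 1.0850694 = 1.953125

1.953125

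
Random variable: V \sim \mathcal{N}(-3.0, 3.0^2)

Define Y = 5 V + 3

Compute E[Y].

For Y = 5V + 3:
E[Y] = 5 * E[V] + 3
E[V] = -3.0 = -3
E[Y] = 5 * (-3) + 3 = -12

-12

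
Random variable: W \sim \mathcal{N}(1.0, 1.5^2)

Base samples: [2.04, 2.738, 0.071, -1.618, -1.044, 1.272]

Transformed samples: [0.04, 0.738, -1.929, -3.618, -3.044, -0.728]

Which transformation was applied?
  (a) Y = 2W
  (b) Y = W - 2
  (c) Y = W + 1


Checking option (b) Y = W - 2:
  W = 2.04 -> Y = 0.04 ✓
  W = 2.738 -> Y = 0.738 ✓
  W = 0.071 -> Y = -1.929 ✓
All samples match this transformation.

(b) W - 2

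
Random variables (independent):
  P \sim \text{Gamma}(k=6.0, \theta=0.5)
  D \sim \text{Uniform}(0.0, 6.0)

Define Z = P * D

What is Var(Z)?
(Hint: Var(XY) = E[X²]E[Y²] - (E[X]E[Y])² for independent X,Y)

Var(XY) = E[X²]E[Y²] - (E[X]E[Y])²
E[P] = 3, Var(P) = 1.5
E[D] = 3, Var(D) = 3
E[P²] = 1.5 + 3² = 10.5
E[D²] = 3 + 3² = 12
Var(Z) = 10.5*12 - (3*3)²
= 126 - 81 = 45

45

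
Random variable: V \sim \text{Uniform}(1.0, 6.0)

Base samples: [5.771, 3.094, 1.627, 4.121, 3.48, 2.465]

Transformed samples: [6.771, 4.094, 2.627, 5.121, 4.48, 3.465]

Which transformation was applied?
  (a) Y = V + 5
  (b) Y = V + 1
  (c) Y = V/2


Checking option (b) Y = V + 1:
  V = 5.771 -> Y = 6.771 ✓
  V = 3.094 -> Y = 4.094 ✓
  V = 1.627 -> Y = 2.627 ✓
All samples match this transformation.

(b) V + 1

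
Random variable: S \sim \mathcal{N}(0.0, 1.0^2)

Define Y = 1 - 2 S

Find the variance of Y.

For Y = aS + b: Var(Y) = a² * Var(S)
Var(S) = 1.0^2 = 1
Var(Y) = (-2)² * 1 = 4 * 1 = 4

4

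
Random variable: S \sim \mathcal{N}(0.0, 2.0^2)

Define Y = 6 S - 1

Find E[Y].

For Y = 6S - 1:
E[Y] = 6 * E[S] - 1
E[S] = 0.0 = 0
E[Y] = 6 * 0 - 1 = -1

-1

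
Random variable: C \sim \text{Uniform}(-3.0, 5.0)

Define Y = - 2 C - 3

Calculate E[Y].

For Y = -2C - 3:
E[Y] = -2 * E[C] - 3
E[C] = (-3 + 5)/2 = 1
E[Y] = -2 * 1 - 3 = -5

-5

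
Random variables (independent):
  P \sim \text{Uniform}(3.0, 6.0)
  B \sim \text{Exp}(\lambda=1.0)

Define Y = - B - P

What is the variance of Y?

For independent RVs: Var(aX + bY) = a²Var(X) + b²Var(Y)
Var(P) = 0.75
Var(B) = 1
Var(Y) = (-1)²*0.75 + (-1)²*1
= 1*0.75 + 1*1 = 1.75

1.75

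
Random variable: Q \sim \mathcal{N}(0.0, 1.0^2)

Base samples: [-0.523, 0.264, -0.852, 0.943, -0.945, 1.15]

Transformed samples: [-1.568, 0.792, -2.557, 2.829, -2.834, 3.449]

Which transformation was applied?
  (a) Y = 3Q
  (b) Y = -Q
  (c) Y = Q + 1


Checking option (a) Y = 3Q:
  Q = -0.523 -> Y = -1.568 ✓
  Q = 0.264 -> Y = 0.792 ✓
  Q = -0.852 -> Y = -2.557 ✓
All samples match this transformation.

(a) 3Q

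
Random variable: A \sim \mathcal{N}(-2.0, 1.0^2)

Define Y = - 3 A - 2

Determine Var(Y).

For Y = aA + b: Var(Y) = a² * Var(A)
Var(A) = 1.0^2 = 1
Var(Y) = (-3)² * 1 = 9 * 1 = 9

9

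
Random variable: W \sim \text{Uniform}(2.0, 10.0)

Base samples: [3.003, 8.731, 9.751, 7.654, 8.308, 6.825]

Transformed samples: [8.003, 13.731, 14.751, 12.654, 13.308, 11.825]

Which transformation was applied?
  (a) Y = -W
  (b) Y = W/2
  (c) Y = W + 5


Checking option (c) Y = W + 5:
  W = 3.003 -> Y = 8.003 ✓
  W = 8.731 -> Y = 13.731 ✓
  W = 9.751 -> Y = 14.751 ✓
All samples match this transformation.

(c) W + 5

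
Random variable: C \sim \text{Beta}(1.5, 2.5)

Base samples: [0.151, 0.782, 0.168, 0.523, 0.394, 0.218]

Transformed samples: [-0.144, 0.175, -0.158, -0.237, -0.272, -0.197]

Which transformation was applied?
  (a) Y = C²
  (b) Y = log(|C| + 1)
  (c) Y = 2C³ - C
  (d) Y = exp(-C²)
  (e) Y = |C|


Checking option (c) Y = 2C³ - C:
  C = 0.151 -> Y = -0.144 ✓
  C = 0.782 -> Y = 0.175 ✓
  C = 0.168 -> Y = -0.158 ✓
All samples match this transformation.

(c) 2C³ - C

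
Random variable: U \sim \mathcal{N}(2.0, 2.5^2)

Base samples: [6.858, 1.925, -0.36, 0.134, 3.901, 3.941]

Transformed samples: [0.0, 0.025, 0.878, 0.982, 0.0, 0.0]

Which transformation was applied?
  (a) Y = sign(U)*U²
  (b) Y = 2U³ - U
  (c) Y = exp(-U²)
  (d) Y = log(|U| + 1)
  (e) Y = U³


Checking option (c) Y = exp(-U²):
  U = 6.858 -> Y = 0.0 ✓
  U = 1.925 -> Y = 0.025 ✓
  U = -0.36 -> Y = 0.878 ✓
All samples match this transformation.

(c) exp(-U²)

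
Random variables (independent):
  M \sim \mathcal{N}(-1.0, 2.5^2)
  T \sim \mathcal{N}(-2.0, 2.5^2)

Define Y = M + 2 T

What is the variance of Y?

For independent RVs: Var(aX + bY) = a²Var(X) + b²Var(Y)
Var(M) = 6.25
Var(T) = 6.25
Var(Y) = 1²*6.25 + 2²*6.25
= 1*6.25 + 4*6.25 = 31.25

31.25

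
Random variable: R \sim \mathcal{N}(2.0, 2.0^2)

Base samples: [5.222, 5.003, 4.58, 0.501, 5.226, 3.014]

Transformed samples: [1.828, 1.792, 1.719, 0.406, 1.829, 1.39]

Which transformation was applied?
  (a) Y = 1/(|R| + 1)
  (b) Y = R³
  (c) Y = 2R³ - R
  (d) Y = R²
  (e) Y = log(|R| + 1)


Checking option (e) Y = log(|R| + 1):
  R = 5.222 -> Y = 1.828 ✓
  R = 5.003 -> Y = 1.792 ✓
  R = 4.58 -> Y = 1.719 ✓
All samples match this transformation.

(e) log(|R| + 1)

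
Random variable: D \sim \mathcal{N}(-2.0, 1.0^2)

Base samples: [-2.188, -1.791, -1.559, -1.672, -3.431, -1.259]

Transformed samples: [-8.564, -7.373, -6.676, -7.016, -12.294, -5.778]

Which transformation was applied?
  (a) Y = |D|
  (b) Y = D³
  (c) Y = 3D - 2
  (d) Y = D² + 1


Checking option (c) Y = 3D - 2:
  D = -2.188 -> Y = -8.564 ✓
  D = -1.791 -> Y = -7.373 ✓
  D = -1.559 -> Y = -6.676 ✓
All samples match this transformation.

(c) 3D - 2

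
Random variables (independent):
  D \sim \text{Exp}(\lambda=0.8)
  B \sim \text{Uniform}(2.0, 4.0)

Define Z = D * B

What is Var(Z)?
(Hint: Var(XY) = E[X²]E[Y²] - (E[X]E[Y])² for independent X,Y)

Var(XY) = E[X²]E[Y²] - (E[X]E[Y])²
E[D] = 1.25, Var(D) = 1.5625
E[B] = 3, Var(B) = 0.33333333
E[D²] = 1.5625 + 1.25² = 3.125
E[B²] = 0.33333333 + 3² = 9.3333333
Var(Z) = 3.125*9.3333333 - (1.25*3)²
= 29.166667 - 14.0625 = 15.104167

15.104167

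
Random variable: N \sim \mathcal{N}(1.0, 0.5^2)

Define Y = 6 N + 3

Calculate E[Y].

For Y = 6N + 3:
E[Y] = 6 * E[N] + 3
E[N] = 1.0 = 1
E[Y] = 6 * 1 + 3 = 9

9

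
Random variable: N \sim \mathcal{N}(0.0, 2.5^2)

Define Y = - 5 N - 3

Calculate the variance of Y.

For Y = aN + b: Var(Y) = a² * Var(N)
Var(N) = 2.5^2 = 6.25
Var(Y) = (-5)² * 6.25 = 25 * 6.25 = 156.25

156.25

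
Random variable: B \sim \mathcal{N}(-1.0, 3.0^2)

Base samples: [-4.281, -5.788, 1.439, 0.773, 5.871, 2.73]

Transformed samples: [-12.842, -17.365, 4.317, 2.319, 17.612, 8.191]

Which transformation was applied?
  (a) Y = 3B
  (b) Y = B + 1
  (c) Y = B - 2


Checking option (a) Y = 3B:
  B = -4.281 -> Y = -12.842 ✓
  B = -5.788 -> Y = -17.365 ✓
  B = 1.439 -> Y = 4.317 ✓
All samples match this transformation.

(a) 3B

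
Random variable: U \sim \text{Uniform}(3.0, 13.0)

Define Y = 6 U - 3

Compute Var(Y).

For Y = aU + b: Var(Y) = a² * Var(U)
Var(U) = (13 - 3)^2/12 = 8.3333333
Var(Y) = 6² * 8.3333333 = 36 * 8.3333333 = 300

300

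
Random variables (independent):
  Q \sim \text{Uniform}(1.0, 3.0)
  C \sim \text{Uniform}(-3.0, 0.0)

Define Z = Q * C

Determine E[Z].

For independent RVs: E[XY] = E[X]*E[Y]
E[Q] = 2
E[C] = -1.5
E[Z] = 2 * (-1.5) = -3

-3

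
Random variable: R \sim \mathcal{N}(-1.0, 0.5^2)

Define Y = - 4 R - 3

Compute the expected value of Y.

For Y = -4R - 3:
E[Y] = -4 * E[R] - 3
E[R] = -1.0 = -1
E[Y] = -4 * (-1) - 3 = 1

1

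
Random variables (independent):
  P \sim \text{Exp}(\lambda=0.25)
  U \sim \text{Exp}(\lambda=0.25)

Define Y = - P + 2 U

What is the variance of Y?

For independent RVs: Var(aX + bY) = a²Var(X) + b²Var(Y)
Var(P) = 16
Var(U) = 16
Var(Y) = (-1)²*16 + 2²*16
= 1*16 + 4*16 = 80

80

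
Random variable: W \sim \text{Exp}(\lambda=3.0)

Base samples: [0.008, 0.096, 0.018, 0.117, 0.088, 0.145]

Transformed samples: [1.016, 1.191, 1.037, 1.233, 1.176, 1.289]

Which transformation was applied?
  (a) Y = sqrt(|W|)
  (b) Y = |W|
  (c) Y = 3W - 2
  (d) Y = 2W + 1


Checking option (d) Y = 2W + 1:
  W = 0.008 -> Y = 1.016 ✓
  W = 0.096 -> Y = 1.191 ✓
  W = 0.018 -> Y = 1.037 ✓
All samples match this transformation.

(d) 2W + 1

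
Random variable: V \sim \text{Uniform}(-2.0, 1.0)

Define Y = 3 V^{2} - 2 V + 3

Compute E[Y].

E[Y] = 3*E[V²] - 2*E[V] + 3
E[V] = -0.5
E[V²] = Var(V) + (E[V])² = 0.75 + 0.25 = 1
E[Y] = 3*1 - 2*(-0.5) + 3 = 7

7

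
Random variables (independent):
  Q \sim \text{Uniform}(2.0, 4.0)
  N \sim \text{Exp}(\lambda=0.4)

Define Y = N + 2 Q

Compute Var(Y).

For independent RVs: Var(aX + bY) = a²Var(X) + b²Var(Y)
Var(Q) = 0.33333333
Var(N) = 6.25
Var(Y) = 2²*0.33333333 + 1²*6.25
= 4*0.33333333 + 1*6.25 = 7.5833333

7.5833333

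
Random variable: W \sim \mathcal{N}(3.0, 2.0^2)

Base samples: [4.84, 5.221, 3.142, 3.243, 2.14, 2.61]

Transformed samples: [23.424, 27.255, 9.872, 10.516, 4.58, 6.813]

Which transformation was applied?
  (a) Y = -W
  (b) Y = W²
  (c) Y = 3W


Checking option (b) Y = W²:
  W = 4.84 -> Y = 23.424 ✓
  W = 5.221 -> Y = 27.255 ✓
  W = 3.142 -> Y = 9.872 ✓
All samples match this transformation.

(b) W²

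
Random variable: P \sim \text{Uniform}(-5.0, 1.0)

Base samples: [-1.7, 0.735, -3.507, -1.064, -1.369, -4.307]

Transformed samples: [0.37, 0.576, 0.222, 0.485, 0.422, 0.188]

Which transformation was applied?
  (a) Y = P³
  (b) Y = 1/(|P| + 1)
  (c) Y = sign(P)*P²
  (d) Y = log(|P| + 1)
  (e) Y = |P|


Checking option (b) Y = 1/(|P| + 1):
  P = -1.7 -> Y = 0.37 ✓
  P = 0.735 -> Y = 0.576 ✓
  P = -3.507 -> Y = 0.222 ✓
All samples match this transformation.

(b) 1/(|P| + 1)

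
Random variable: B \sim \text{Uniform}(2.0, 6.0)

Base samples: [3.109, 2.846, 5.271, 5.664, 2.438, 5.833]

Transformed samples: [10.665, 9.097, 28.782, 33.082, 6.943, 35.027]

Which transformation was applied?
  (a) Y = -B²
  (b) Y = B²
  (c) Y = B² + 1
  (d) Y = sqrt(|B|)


Checking option (c) Y = B² + 1:
  B = 3.109 -> Y = 10.665 ✓
  B = 2.846 -> Y = 9.097 ✓
  B = 5.271 -> Y = 28.782 ✓
All samples match this transformation.

(c) B² + 1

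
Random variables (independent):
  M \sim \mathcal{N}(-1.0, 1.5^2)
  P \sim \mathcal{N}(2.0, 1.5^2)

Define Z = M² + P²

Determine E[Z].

E[Z] = E[M²] + E[P²]
E[M²] = Var(M) + E[M]² = 2.25 + 1 = 3.25
E[P²] = Var(P) + E[P]² = 2.25 + 4 = 6.25
E[Z] = 3.25 + 6.25 = 9.5

9.5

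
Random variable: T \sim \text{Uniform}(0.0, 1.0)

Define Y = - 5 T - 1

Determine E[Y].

For Y = -5T - 1:
E[Y] = -5 * E[T] - 1
E[T] = (0 + 1)/2 = 0.5
E[Y] = -5 * 0.5 - 1 = -3.5

-3.5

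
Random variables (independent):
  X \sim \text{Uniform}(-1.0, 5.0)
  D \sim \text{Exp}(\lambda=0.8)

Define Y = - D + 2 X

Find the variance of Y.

For independent RVs: Var(aX + bY) = a²Var(X) + b²Var(Y)
Var(X) = 3
Var(D) = 1.5625
Var(Y) = 2²*3 + (-1)²*1.5625
= 4*3 + 1*1.5625 = 13.5625

13.5625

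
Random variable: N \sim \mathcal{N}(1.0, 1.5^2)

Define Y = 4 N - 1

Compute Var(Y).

For Y = aN + b: Var(Y) = a² * Var(N)
Var(N) = 1.5^2 = 2.25
Var(Y) = 4² * 2.25 = 16 * 2.25 = 36

36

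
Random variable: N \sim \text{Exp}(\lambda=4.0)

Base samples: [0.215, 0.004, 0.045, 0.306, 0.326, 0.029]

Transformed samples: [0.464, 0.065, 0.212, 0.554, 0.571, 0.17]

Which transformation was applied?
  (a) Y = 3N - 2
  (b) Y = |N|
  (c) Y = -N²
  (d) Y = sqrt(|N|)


Checking option (d) Y = sqrt(|N|):
  N = 0.215 -> Y = 0.464 ✓
  N = 0.004 -> Y = 0.065 ✓
  N = 0.045 -> Y = 0.212 ✓
All samples match this transformation.

(d) sqrt(|N|)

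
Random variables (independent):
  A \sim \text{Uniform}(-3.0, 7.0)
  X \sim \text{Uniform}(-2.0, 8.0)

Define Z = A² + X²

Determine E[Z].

E[Z] = E[A²] + E[X²]
E[A²] = Var(A) + E[A]² = 8.3333333 + 4 = 12.333333
E[X²] = Var(X) + E[X]² = 8.3333333 + 9 = 17.333333
E[Z] = 12.333333 + 17.333333 = 29.666667

29.666667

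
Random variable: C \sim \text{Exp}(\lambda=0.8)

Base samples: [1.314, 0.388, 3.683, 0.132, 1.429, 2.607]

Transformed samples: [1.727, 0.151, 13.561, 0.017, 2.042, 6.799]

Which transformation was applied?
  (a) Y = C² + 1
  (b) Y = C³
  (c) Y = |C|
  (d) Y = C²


Checking option (d) Y = C²:
  C = 1.314 -> Y = 1.727 ✓
  C = 0.388 -> Y = 0.151 ✓
  C = 3.683 -> Y = 13.561 ✓
All samples match this transformation.

(d) C²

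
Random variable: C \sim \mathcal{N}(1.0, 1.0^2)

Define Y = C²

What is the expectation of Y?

E[C²] = Var(C) + (E[C])² = 1 + 1 = 2

2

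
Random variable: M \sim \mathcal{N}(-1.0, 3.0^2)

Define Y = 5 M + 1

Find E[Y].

For Y = 5M + 1:
E[Y] = 5 * E[M] + 1
E[M] = -1.0 = -1
E[Y] = 5 * (-1) + 1 = -4

-4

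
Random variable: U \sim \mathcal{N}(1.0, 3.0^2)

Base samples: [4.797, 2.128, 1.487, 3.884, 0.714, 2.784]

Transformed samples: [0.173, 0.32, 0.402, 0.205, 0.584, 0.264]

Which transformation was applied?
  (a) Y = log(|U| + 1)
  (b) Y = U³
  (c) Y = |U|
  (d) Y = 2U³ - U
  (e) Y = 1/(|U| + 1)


Checking option (e) Y = 1/(|U| + 1):
  U = 4.797 -> Y = 0.173 ✓
  U = 2.128 -> Y = 0.32 ✓
  U = 1.487 -> Y = 0.402 ✓
All samples match this transformation.

(e) 1/(|U| + 1)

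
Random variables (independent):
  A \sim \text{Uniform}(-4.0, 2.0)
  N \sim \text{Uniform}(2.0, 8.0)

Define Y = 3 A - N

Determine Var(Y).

For independent RVs: Var(aX + bY) = a²Var(X) + b²Var(Y)
Var(A) = 3
Var(N) = 3
Var(Y) = 3²*3 + (-1)²*3
= 9*3 + 1*3 = 30

30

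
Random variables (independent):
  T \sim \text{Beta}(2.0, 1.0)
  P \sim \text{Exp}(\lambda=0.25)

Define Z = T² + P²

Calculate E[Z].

E[Z] = E[T²] + E[P²]
E[T²] = Var(T) + E[T]² = 0.055555556 + 0.44444444 = 0.5
E[P²] = Var(P) + E[P]² = 16 + 16 = 32
E[Z] = 0.5 + 32 = 32.5

32.5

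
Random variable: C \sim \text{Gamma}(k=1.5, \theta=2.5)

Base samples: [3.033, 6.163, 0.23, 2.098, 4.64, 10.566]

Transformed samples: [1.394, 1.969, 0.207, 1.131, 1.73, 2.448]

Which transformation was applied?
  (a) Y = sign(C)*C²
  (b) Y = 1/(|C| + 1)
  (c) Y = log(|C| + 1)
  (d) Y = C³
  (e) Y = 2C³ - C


Checking option (c) Y = log(|C| + 1):
  C = 3.033 -> Y = 1.394 ✓
  C = 6.163 -> Y = 1.969 ✓
  C = 0.23 -> Y = 0.207 ✓
All samples match this transformation.

(c) log(|C| + 1)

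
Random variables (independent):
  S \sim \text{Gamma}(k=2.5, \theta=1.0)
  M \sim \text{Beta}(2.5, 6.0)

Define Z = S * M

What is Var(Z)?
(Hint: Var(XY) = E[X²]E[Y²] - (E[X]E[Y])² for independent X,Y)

Var(XY) = E[X²]E[Y²] - (E[X]E[Y])²
E[S] = 2.5, Var(S) = 2.5
E[M] = 0.29411765, Var(M) = 0.021853943
E[S²] = 2.5 + 2.5² = 8.75
E[M²] = 0.021853943 + 0.29411765² = 0.10835913
Var(Z) = 8.75*0.10835913 - (2.5*0.29411765)²
= 0.94814241 - 0.54065744 = 0.40748498

0.40748498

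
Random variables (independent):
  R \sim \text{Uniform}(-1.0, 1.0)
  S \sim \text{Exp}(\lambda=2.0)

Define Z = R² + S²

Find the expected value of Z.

E[Z] = E[R²] + E[S²]
E[R²] = Var(R) + E[R]² = 0.33333333 + 0 = 0.33333333
E[S²] = Var(S) + E[S]² = 0.25 + 0.25 = 0.5
E[Z] = 0.33333333 + 0.5 = 0.83333333

0.83333333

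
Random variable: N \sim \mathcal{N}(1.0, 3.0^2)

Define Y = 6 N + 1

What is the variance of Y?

For Y = aN + b: Var(Y) = a² * Var(N)
Var(N) = 3.0^2 = 9
Var(Y) = 6² * 9 = 36 * 9 = 324

324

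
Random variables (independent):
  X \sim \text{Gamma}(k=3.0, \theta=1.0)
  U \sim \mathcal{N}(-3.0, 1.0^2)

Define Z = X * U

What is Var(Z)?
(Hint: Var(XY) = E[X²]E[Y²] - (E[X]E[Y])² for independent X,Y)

Var(XY) = E[X²]E[Y²] - (E[X]E[Y])²
E[X] = 3, Var(X) = 3
E[U] = -3, Var(U) = 1
E[X²] = 3 + 3² = 12
E[U²] = 1 + (-3)² = 10
Var(Z) = 12*10 - (3*(-3))²
= 120 - 81 = 39

39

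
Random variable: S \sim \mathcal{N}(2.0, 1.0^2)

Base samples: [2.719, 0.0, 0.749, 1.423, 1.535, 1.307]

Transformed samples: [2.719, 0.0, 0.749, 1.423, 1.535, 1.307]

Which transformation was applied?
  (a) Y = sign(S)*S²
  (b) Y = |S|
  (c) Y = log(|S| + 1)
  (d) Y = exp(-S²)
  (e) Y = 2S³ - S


Checking option (b) Y = |S|:
  S = 2.719 -> Y = 2.719 ✓
  S = 0.0 -> Y = 0.0 ✓
  S = 0.749 -> Y = 0.749 ✓
All samples match this transformation.

(b) |S|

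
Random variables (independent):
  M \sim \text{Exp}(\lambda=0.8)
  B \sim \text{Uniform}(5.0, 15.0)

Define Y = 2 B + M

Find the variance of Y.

For independent RVs: Var(aX + bY) = a²Var(X) + b²Var(Y)
Var(M) = 1.5625
Var(B) = 8.3333333
Var(Y) = 1²*1.5625 + 2²*8.3333333
= 1*1.5625 + 4*8.3333333 = 34.895833

34.895833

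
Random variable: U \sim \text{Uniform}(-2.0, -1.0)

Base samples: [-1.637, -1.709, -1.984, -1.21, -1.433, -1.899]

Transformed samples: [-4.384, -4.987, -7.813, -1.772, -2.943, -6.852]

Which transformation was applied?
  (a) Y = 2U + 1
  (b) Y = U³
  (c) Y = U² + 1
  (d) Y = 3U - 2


Checking option (b) Y = U³:
  U = -1.637 -> Y = -4.384 ✓
  U = -1.709 -> Y = -4.987 ✓
  U = -1.984 -> Y = -7.813 ✓
All samples match this transformation.

(b) U³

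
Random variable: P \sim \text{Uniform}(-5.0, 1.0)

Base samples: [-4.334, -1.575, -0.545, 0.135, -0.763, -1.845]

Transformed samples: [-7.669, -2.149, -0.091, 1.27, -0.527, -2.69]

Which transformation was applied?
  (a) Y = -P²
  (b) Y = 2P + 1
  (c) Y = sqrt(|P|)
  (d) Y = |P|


Checking option (b) Y = 2P + 1:
  P = -4.334 -> Y = -7.669 ✓
  P = -1.575 -> Y = -2.149 ✓
  P = -0.545 -> Y = -0.091 ✓
All samples match this transformation.

(b) 2P + 1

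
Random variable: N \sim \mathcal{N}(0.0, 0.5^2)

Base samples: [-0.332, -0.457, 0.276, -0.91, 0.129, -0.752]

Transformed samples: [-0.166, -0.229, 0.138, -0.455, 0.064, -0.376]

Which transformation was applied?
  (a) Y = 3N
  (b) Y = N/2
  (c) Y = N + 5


Checking option (b) Y = N/2:
  N = -0.332 -> Y = -0.166 ✓
  N = -0.457 -> Y = -0.229 ✓
  N = 0.276 -> Y = 0.138 ✓
All samples match this transformation.

(b) N/2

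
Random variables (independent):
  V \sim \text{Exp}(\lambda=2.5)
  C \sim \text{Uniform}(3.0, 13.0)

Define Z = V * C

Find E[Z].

For independent RVs: E[XY] = E[X]*E[Y]
E[V] = 0.4
E[C] = 8
E[Z] = 0.4 * 8 = 3.2

3.2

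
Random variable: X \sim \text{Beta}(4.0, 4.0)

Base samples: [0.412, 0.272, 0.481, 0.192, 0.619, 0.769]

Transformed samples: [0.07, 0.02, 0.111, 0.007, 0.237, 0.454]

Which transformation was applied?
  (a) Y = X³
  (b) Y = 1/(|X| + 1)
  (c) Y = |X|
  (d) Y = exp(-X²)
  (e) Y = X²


Checking option (a) Y = X³:
  X = 0.412 -> Y = 0.07 ✓
  X = 0.272 -> Y = 0.02 ✓
  X = 0.481 -> Y = 0.111 ✓
All samples match this transformation.

(a) X³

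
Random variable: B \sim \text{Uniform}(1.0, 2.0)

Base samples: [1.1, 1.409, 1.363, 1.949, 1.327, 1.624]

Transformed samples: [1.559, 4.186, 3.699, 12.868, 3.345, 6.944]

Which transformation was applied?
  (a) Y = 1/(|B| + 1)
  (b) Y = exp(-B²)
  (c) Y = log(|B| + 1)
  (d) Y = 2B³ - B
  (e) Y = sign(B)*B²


Checking option (d) Y = 2B³ - B:
  B = 1.1 -> Y = 1.559 ✓
  B = 1.409 -> Y = 4.186 ✓
  B = 1.363 -> Y = 3.699 ✓
All samples match this transformation.

(d) 2B³ - B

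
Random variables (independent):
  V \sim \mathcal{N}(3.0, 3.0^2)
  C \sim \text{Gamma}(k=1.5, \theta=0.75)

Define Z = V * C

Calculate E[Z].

For independent RVs: E[XY] = E[X]*E[Y]
E[V] = 3
E[C] = 1.125
E[Z] = 3 * 1.125 = 3.375

3.375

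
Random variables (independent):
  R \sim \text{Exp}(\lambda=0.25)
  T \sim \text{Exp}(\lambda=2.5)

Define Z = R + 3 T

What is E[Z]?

E[Z] = 1*E[R] + 3*E[T]
E[R] = 4
E[T] = 0.4
E[Z] = 1*4 + 3*0.4 = 5.2

5.2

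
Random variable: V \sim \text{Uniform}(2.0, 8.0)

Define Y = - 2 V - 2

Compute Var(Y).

For Y = aV + b: Var(Y) = a² * Var(V)
Var(V) = (8 - 2)^2/12 = 3
Var(Y) = (-2)² * 3 = 4 * 3 = 12

12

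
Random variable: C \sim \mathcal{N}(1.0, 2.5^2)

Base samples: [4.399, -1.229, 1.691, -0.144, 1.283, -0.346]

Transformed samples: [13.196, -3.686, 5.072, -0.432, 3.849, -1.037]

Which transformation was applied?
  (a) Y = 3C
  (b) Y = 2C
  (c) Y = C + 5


Checking option (a) Y = 3C:
  C = 4.399 -> Y = 13.196 ✓
  C = -1.229 -> Y = -3.686 ✓
  C = 1.691 -> Y = 5.072 ✓
All samples match this transformation.

(a) 3C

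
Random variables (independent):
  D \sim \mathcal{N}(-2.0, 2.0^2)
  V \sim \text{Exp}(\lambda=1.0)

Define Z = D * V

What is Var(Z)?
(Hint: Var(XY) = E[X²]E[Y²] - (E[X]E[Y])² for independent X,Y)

Var(XY) = E[X²]E[Y²] - (E[X]E[Y])²
E[D] = -2, Var(D) = 4
E[V] = 1, Var(V) = 1
E[D²] = 4 + (-2)² = 8
E[V²] = 1 + 1² = 2
Var(Z) = 8*2 - (-2*1)²
= 16 - 4 = 12

12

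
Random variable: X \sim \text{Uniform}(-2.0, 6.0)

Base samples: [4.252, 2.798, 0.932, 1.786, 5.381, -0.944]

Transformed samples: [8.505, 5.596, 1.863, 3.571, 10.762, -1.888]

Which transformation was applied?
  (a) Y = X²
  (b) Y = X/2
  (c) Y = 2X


Checking option (c) Y = 2X:
  X = 4.252 -> Y = 8.505 ✓
  X = 2.798 -> Y = 5.596 ✓
  X = 0.932 -> Y = 1.863 ✓
All samples match this transformation.

(c) 2X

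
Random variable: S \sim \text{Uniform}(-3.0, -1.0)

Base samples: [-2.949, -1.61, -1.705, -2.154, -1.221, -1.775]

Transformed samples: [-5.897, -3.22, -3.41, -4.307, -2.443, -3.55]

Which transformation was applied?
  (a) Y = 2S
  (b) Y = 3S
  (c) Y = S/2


Checking option (a) Y = 2S:
  S = -2.949 -> Y = -5.897 ✓
  S = -1.61 -> Y = -3.22 ✓
  S = -1.705 -> Y = -3.41 ✓
All samples match this transformation.

(a) 2S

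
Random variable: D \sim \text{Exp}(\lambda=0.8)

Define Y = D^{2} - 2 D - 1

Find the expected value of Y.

E[Y] = 1*E[D²] - 2*E[D] - 1
E[D] = 1.25
E[D²] = Var(D) + (E[D])² = 1.5625 + 1.5625 = 3.125
E[Y] = 1*3.125 - 2*1.25 - 1 = -0.375

-0.375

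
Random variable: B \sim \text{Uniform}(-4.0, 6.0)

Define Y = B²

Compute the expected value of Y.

E[B²] = Var(B) + (E[B])² = 8.3333333 + 1 = 9.3333333

9.3333333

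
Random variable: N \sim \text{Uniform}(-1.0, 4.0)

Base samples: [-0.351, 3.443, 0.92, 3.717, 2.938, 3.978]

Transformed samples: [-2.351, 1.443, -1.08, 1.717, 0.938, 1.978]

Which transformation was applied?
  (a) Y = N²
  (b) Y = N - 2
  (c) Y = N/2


Checking option (b) Y = N - 2:
  N = -0.351 -> Y = -2.351 ✓
  N = 3.443 -> Y = 1.443 ✓
  N = 0.92 -> Y = -1.08 ✓
All samples match this transformation.

(b) N - 2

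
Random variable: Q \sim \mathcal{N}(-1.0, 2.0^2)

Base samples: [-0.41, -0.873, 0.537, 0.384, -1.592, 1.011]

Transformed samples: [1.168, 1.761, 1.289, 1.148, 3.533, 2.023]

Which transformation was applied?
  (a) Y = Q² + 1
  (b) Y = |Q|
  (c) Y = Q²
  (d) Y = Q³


Checking option (a) Y = Q² + 1:
  Q = -0.41 -> Y = 1.168 ✓
  Q = -0.873 -> Y = 1.761 ✓
  Q = 0.537 -> Y = 1.289 ✓
All samples match this transformation.

(a) Q² + 1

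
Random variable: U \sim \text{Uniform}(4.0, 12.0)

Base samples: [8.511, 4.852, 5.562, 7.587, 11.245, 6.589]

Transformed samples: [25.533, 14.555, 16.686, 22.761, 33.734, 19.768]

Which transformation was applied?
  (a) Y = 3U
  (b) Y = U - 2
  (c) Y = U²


Checking option (a) Y = 3U:
  U = 8.511 -> Y = 25.533 ✓
  U = 4.852 -> Y = 14.555 ✓
  U = 5.562 -> Y = 16.686 ✓
All samples match this transformation.

(a) 3U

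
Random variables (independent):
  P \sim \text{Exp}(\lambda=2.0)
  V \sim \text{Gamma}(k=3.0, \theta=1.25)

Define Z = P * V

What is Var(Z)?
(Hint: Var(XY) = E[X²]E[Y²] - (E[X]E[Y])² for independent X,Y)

Var(XY) = E[X²]E[Y²] - (E[X]E[Y])²
E[P] = 0.5, Var(P) = 0.25
E[V] = 3.75, Var(V) = 4.6875
E[P²] = 0.25 + 0.5² = 0.5
E[V²] = 4.6875 + 3.75² = 18.75
Var(Z) = 0.5*18.75 - (0.5*3.75)²
= 9.375 - 3.515625 = 5.859375

5.859375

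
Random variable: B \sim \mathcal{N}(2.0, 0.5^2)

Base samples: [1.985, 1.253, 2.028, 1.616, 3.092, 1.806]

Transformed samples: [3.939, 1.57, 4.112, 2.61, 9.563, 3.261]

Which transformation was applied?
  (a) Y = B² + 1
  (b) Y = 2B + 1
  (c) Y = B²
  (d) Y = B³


Checking option (c) Y = B²:
  B = 1.985 -> Y = 3.939 ✓
  B = 1.253 -> Y = 1.57 ✓
  B = 2.028 -> Y = 4.112 ✓
All samples match this transformation.

(c) B²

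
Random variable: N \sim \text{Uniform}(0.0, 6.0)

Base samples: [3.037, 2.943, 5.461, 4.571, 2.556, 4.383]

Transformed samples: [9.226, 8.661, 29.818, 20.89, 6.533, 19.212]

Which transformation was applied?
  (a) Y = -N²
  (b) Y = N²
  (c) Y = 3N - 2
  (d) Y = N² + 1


Checking option (b) Y = N²:
  N = 3.037 -> Y = 9.226 ✓
  N = 2.943 -> Y = 8.661 ✓
  N = 5.461 -> Y = 29.818 ✓
All samples match this transformation.

(b) N²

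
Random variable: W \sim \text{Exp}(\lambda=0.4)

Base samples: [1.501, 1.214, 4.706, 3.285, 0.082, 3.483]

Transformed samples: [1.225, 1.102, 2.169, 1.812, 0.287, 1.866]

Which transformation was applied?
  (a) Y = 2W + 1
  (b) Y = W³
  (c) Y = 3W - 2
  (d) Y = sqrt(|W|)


Checking option (d) Y = sqrt(|W|):
  W = 1.501 -> Y = 1.225 ✓
  W = 1.214 -> Y = 1.102 ✓
  W = 4.706 -> Y = 2.169 ✓
All samples match this transformation.

(d) sqrt(|W|)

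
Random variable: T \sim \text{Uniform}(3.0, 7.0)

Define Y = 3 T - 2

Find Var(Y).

For Y = aT + b: Var(Y) = a² * Var(T)
Var(T) = (7 - 3)^2/12 = 1.3333333
Var(Y) = 3² * 1.3333333 = 9 * 1.3333333 = 12

12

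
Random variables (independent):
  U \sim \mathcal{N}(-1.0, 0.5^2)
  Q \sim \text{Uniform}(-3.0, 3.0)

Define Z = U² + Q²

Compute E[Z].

E[Z] = E[U²] + E[Q²]
E[U²] = Var(U) + E[U]² = 0.25 + 1 = 1.25
E[Q²] = Var(Q) + E[Q]² = 3 + 0 = 3
E[Z] = 1.25 + 3 = 4.25

4.25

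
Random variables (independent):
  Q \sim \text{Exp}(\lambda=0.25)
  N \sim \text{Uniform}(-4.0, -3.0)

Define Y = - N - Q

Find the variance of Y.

For independent RVs: Var(aX + bY) = a²Var(X) + b²Var(Y)
Var(Q) = 16
Var(N) = 0.083333333
Var(Y) = (-1)²*16 + (-1)²*0.083333333
= 1*16 + 1*0.083333333 = 16.083333

16.083333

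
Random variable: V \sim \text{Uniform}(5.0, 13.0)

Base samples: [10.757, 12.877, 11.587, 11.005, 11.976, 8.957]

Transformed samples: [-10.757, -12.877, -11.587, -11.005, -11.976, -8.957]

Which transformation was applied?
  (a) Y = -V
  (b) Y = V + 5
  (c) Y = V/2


Checking option (a) Y = -V:
  V = 10.757 -> Y = -10.757 ✓
  V = 12.877 -> Y = -12.877 ✓
  V = 11.587 -> Y = -11.587 ✓
All samples match this transformation.

(a) -V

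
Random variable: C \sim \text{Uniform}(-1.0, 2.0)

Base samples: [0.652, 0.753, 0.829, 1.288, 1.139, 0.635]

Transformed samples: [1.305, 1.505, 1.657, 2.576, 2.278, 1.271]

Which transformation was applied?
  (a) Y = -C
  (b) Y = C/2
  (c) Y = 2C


Checking option (c) Y = 2C:
  C = 0.652 -> Y = 1.305 ✓
  C = 0.753 -> Y = 1.505 ✓
  C = 0.829 -> Y = 1.657 ✓
All samples match this transformation.

(c) 2C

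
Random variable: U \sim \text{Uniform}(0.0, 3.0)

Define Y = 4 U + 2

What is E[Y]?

For Y = 4U + 2:
E[Y] = 4 * E[U] + 2
E[U] = (0 + 3)/2 = 1.5
E[Y] = 4 * 1.5 + 2 = 8

8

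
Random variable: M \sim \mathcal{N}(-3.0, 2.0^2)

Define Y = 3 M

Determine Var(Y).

For Y = aM + b: Var(Y) = a² * Var(M)
Var(M) = 2.0^2 = 4
Var(Y) = 3² * 4 = 9 * 4 = 36

36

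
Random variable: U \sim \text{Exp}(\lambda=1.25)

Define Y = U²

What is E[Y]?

E[U²] = Var(U) + (E[U])² = 0.64 + 0.64 = 1.28

1.28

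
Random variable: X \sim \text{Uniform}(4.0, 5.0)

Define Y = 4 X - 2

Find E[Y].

For Y = 4X - 2:
E[Y] = 4 * E[X] - 2
E[X] = (4 + 5)/2 = 4.5
E[Y] = 4 * 4.5 - 2 = 16

16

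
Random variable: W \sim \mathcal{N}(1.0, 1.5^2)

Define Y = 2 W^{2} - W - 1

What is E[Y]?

E[Y] = 2*E[W²] - 1*E[W] - 1
E[W] = 1
E[W²] = Var(W) + (E[W])² = 2.25 + 1 = 3.25
E[Y] = 2*3.25 - 1*1 - 1 = 4.5

4.5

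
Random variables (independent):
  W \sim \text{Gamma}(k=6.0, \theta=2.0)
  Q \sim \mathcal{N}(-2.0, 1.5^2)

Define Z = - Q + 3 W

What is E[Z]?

E[Z] = 3*E[W] - 1*E[Q]
E[W] = 12
E[Q] = -2
E[Z] = 3*12 - 1*(-2) = 38

38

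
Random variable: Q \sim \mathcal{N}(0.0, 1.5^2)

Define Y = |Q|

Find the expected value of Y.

For X ~ N(0, 1.5²), E[|X|] = sigma * sqrt(2/pi)
= 1.5 * sqrt(2/pi) = 1.1968268

1.1968268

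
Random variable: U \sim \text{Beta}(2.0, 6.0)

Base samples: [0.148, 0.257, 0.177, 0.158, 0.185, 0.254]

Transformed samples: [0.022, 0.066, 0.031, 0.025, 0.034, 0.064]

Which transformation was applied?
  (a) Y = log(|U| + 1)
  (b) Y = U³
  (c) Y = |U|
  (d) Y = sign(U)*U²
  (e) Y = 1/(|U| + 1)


Checking option (d) Y = sign(U)*U²:
  U = 0.148 -> Y = 0.022 ✓
  U = 0.257 -> Y = 0.066 ✓
  U = 0.177 -> Y = 0.031 ✓
All samples match this transformation.

(d) sign(U)*U²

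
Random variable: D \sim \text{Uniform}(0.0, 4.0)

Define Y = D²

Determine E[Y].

E[D²] = Var(D) + (E[D])² = 1.3333333 + 4 = 5.3333333

5.3333333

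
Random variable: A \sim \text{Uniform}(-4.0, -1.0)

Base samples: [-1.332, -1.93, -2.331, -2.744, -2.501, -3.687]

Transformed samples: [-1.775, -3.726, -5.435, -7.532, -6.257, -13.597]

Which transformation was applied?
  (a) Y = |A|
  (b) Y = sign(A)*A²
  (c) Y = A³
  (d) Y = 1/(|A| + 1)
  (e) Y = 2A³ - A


Checking option (b) Y = sign(A)*A²:
  A = -1.332 -> Y = -1.775 ✓
  A = -1.93 -> Y = -3.726 ✓
  A = -2.331 -> Y = -5.435 ✓
All samples match this transformation.

(b) sign(A)*A²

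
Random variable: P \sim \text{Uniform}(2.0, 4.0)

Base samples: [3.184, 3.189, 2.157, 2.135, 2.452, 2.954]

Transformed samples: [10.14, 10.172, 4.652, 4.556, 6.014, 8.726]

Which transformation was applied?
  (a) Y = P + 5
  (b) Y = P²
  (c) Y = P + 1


Checking option (b) Y = P²:
  P = 3.184 -> Y = 10.14 ✓
  P = 3.189 -> Y = 10.172 ✓
  P = 2.157 -> Y = 4.652 ✓
All samples match this transformation.

(b) P²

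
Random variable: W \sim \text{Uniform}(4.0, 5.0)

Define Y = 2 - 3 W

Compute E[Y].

For Y = -3W + 2:
E[Y] = -3 * E[W] + 2
E[W] = (4 + 5)/2 = 4.5
E[Y] = -3 * 4.5 + 2 = -11.5

-11.5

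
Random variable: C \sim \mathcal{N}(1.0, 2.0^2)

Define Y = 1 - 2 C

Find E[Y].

For Y = -2C + 1:
E[Y] = -2 * E[C] + 1
E[C] = 1.0 = 1
E[Y] = -2 * 1 + 1 = -1

-1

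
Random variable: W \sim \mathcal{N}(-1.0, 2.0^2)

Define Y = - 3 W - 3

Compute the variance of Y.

For Y = aW + b: Var(Y) = a² * Var(W)
Var(W) = 2.0^2 = 4
Var(Y) = (-3)² * 4 = 9 * 4 = 36

36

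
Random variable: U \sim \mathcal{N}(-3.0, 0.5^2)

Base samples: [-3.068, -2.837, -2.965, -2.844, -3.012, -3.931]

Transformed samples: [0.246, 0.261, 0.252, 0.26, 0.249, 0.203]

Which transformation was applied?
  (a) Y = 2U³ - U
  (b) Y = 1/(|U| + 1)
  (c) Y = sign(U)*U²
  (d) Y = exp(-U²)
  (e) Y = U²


Checking option (b) Y = 1/(|U| + 1):
  U = -3.068 -> Y = 0.246 ✓
  U = -2.837 -> Y = 0.261 ✓
  U = -2.965 -> Y = 0.252 ✓
All samples match this transformation.

(b) 1/(|U| + 1)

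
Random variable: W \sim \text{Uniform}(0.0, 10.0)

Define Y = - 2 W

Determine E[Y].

For Y = -2W:
E[Y] = -2 * E[W]
E[W] = (0 + 10)/2 = 5
E[Y] = -2 * 5 = -10

-10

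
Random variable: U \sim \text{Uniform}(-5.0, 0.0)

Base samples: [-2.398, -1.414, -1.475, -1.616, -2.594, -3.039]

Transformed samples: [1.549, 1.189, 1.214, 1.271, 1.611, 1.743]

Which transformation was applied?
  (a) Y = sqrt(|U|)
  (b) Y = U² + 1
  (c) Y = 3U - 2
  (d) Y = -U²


Checking option (a) Y = sqrt(|U|):
  U = -2.398 -> Y = 1.549 ✓
  U = -1.414 -> Y = 1.189 ✓
  U = -1.475 -> Y = 1.214 ✓
All samples match this transformation.

(a) sqrt(|U|)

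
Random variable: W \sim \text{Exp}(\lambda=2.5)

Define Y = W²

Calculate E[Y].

E[W²] = Var(W) + (E[W])² = 0.16 + 0.16 = 0.32

0.32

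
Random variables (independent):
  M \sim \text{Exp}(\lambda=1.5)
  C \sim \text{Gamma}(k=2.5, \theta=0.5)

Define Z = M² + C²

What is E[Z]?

E[Z] = E[M²] + E[C²]
E[M²] = Var(M) + E[M]² = 0.44444444 + 0.44444444 = 0.88888889
E[C²] = Var(C) + E[C]² = 0.625 + 1.5625 = 2.1875
E[Z] = 0.88888889 + 2.1875 = 3.0763889

3.0763889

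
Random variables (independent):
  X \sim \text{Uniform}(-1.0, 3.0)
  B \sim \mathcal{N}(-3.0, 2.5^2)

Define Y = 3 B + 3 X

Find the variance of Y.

For independent RVs: Var(aX + bY) = a²Var(X) + b²Var(Y)
Var(X) = 1.3333333
Var(B) = 6.25
Var(Y) = 3²*1.3333333 + 3²*6.25
= 9*1.3333333 + 9*6.25 = 68.25

68.25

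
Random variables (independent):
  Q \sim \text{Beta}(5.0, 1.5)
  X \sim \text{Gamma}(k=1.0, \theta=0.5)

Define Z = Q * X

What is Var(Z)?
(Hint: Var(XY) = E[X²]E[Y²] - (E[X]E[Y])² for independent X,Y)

Var(XY) = E[X²]E[Y²] - (E[X]E[Y])²
E[Q] = 0.76923077, Var(Q) = 0.023668639
E[X] = 0.5, Var(X) = 0.25
E[Q²] = 0.023668639 + 0.76923077² = 0.61538462
E[X²] = 0.25 + 0.5² = 0.5
Var(Z) = 0.61538462*0.5 - (0.76923077*0.5)²
= 0.30769231 - 0.14792899 = 0.15976331

0.15976331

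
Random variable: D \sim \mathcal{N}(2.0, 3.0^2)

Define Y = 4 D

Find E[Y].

For Y = 4D:
E[Y] = 4 * E[D]
E[D] = 2.0 = 2
E[Y] = 4 * 2 = 8

8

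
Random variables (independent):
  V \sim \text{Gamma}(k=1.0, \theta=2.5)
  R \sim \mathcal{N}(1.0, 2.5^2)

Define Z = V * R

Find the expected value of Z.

For independent RVs: E[XY] = E[X]*E[Y]
E[V] = 2.5
E[R] = 1
E[Z] = 2.5 * 1 = 2.5

2.5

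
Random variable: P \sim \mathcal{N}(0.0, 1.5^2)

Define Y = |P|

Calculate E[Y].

For X ~ N(0, 1.5²), E[|X|] = sigma * sqrt(2/pi)
= 1.5 * sqrt(2/pi) = 1.1968268

1.1968268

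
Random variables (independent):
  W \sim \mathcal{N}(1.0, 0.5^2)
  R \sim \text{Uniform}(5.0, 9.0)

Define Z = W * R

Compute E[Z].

For independent RVs: E[XY] = E[X]*E[Y]
E[W] = 1
E[R] = 7
E[Z] = 1 * 7 = 7

7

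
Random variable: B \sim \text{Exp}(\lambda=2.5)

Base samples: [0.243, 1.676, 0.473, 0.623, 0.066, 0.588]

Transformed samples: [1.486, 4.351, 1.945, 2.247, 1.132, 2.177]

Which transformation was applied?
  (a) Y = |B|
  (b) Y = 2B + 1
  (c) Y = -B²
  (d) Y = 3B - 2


Checking option (b) Y = 2B + 1:
  B = 0.243 -> Y = 1.486 ✓
  B = 1.676 -> Y = 4.351 ✓
  B = 0.473 -> Y = 1.945 ✓
All samples match this transformation.

(b) 2B + 1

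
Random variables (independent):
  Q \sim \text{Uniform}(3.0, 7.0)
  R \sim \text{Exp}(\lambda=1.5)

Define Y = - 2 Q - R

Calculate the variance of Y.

For independent RVs: Var(aX + bY) = a²Var(X) + b²Var(Y)
Var(Q) = 1.3333333
Var(R) = 0.44444444
Var(Y) = (-2)²*1.3333333 + (-1)²*0.44444444
= 4*1.3333333 + 1*0.44444444 = 5.7777778

5.7777778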